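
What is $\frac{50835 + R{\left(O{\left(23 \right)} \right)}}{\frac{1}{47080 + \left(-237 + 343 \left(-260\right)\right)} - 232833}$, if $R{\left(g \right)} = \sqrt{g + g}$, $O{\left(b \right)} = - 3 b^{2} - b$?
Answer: $- \frac{2152201395}{9857450722} - \frac{42337 i \sqrt{805}}{4928725361} \approx -0.21833 - 0.00024372 i$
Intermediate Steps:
$O{\left(b \right)} = - b - 3 b^{2}$
$R{\left(g \right)} = \sqrt{2} \sqrt{g}$ ($R{\left(g \right)} = \sqrt{2 g} = \sqrt{2} \sqrt{g}$)
$\frac{50835 + R{\left(O{\left(23 \right)} \right)}}{\frac{1}{47080 + \left(-237 + 343 \left(-260\right)\right)} - 232833} = \frac{50835 + \sqrt{2} \sqrt{\left(-1\right) 23 \left(1 + 3 \cdot 23\right)}}{\frac{1}{47080 + \left(-237 + 343 \left(-260\right)\right)} - 232833} = \frac{50835 + \sqrt{2} \sqrt{\left(-1\right) 23 \left(1 + 69\right)}}{\frac{1}{47080 - 89417} - 232833} = \frac{50835 + \sqrt{2} \sqrt{\left(-1\right) 23 \cdot 70}}{\frac{1}{47080 - 89417} - 232833} = \frac{50835 + \sqrt{2} \sqrt{-1610}}{\frac{1}{-42337} - 232833} = \frac{50835 + \sqrt{2} i \sqrt{1610}}{- \frac{1}{42337} - 232833} = \frac{50835 + 2 i \sqrt{805}}{- \frac{9857450722}{42337}} = \left(50835 + 2 i \sqrt{805}\right) \left(- \frac{42337}{9857450722}\right) = - \frac{2152201395}{9857450722} - \frac{42337 i \sqrt{805}}{4928725361}$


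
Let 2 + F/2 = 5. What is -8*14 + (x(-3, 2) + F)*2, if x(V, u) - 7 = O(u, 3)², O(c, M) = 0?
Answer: -86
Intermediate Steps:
F = 6 (F = -4 + 2*5 = -4 + 10 = 6)
x(V, u) = 7 (x(V, u) = 7 + 0² = 7 + 0 = 7)
-8*14 + (x(-3, 2) + F)*2 = -8*14 + (7 + 6)*2 = -112 + 13*2 = -112 + 26 = -86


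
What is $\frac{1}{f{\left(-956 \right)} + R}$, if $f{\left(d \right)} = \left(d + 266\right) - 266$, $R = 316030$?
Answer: $\frac{1}{315074} \approx 3.1739 \cdot 10^{-6}$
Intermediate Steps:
$f{\left(d \right)} = d$ ($f{\left(d \right)} = \left(266 + d\right) - 266 = d$)
$\frac{1}{f{\left(-956 \right)} + R} = \frac{1}{-956 + 316030} = \frac{1}{315074}$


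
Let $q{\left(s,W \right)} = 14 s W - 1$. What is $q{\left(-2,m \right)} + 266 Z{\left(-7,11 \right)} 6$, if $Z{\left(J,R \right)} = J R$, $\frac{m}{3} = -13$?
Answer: $-121801$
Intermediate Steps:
$m = -39$ ($m = 3 \left(-13\right) = -39$)
$q{\left(s,W \right)} = -1 + 14 W s$ ($q{\left(s,W \right)} = 14 W s - 1 = -1 + 14 W s$)
$q{\left(-2,m \right)} + 266 Z{\left(-7,11 \right)} 6 = \left(-1 + 14 \left(-39\right) \left(-2\right)\right) + 266 \left(-7\right) 11 \cdot 6 = \left(-1 + 1092\right) + 266 \left(\left(-77\right) 6\right) = 1091 + 266 \left(-462\right) = 1091 - 122892 = -121801$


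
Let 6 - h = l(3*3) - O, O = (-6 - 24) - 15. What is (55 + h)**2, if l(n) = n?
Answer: 49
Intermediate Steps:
O = -45 (O = -30 - 15 = -45)
h = -48 (h = 6 - (3*3 - 1*(-45)) = 6 - (9 + 45) = 6 - 1*54 = 6 - 54 = -48)
(55 + h)**2 = (55 - 48)**2 = 7**2 = 49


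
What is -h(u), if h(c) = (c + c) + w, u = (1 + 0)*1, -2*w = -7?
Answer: -11/2 ≈ -5.5000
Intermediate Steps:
w = 7/2 (w = -1/2*(-7) = 7/2 ≈ 3.5000)
u = 1 (u = 1*1 = 1)
h(c) = 7/2 + 2*c (h(c) = (c + c) + 7/2 = 2*c + 7/2 = 7/2 + 2*c)
-h(u) = -(7/2 + 2*1) = -(7/2 + 2) = -1*11/2 = -11/2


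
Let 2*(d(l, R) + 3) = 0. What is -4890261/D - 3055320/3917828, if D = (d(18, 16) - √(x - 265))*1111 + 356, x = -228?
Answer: 13787660205985569/604699887509374 - 5433079971*I*√493/617382782 ≈ 22.801 - 195.4*I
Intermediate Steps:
d(l, R) = -3 (d(l, R) = -3 + (½)*0 = -3 + 0 = -3)
D = -2977 - 1111*I*√493 (D = (-3 - √(-228 - 265))*1111 + 356 = (-3 - √(-493))*1111 + 356 = (-3 - I*√493)*1111 + 356 = (-3333 - 1111*I*√493) + 356 = -2977 - 1111*I*√493 ≈ -2977.0 - 24668.0*I)
-4890261/D - 3055320/3917828 = -4890261/(-2977 - 1111*I*√493) - 3055320/3917828 = -4890261/(-2977 - 1111*I*√493) - 3055320*1/3917828 = -4890261/(-2977 - 1111*I*√493) - 763830/979457 = -763830/979457 - 4890261/(-2977 - 1111*I*√493)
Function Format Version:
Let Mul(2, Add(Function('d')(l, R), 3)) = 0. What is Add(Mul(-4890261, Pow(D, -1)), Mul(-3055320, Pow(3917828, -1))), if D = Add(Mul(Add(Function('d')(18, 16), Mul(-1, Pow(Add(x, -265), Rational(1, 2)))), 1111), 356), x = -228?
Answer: Add(Rational(13787660205985569, 604699887509374), Mul(Rational(-5433079971, 617382782), I, Pow(493, Rational(1, 2)))) ≈ Add(22.801, Mul(-195.40, I))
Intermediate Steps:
Function('d')(l, R) = -3 (Function('d')(l, R) = Add(-3, Mul(Rational(1, 2), 0)) = Add(-3, 0) = -3)
D = Add(-2977, Mul(-1111, I, Pow(493, Rational(1, 2)))) (D = Add(Mul(Add(-3, Mul(-1, Pow(Add(-228, -265), Rational(1, 2)))), 1111), 356) = Add(Mul(Add(-3, Mul(-1, Pow(-493, Rational(1, 2)))), 1111), 356) = Add(Mul(Add(-3, Mul(-1, Mul(I, Pow(493, Rational(1, 2))))), 1111), 356) = Add(Mul(Add(-3, Mul(-1, I, Pow(493, Rational(1, 2)))), 1111), 356) = Add(Add(-3333, Mul(-1111, I, Pow(493, Rational(1, 2)))), 356) = Add(-2977, Mul(-1111, I, Pow(493, Rational(1, 2)))) ≈ Add(-2977.0, Mul(-24668., I)))
Add(Mul(-4890261, Pow(D, -1)), Mul(-3055320, Pow(3917828, -1))) = Add(Mul(-4890261, Pow(Add(-2977, Mul(-1111, I, Pow(493, Rational(1, 2)))), -1)), Mul(-3055320, Pow(3917828, -1))) = Add(Mul(-4890261, Pow(Add(-2977, Mul(-1111, I, Pow(493, Rational(1, 2)))), -1)), Mul(-3055320, Rational(1, 3917828))) = Add(Mul(-4890261, Pow(Add(-2977, Mul(-1111, I, Pow(493, Rational(1, 2)))), -1)), Rational(-763830, 979457)) = Add(Rational(-763830, 979457), Mul(-4890261, Pow(Add(-2977, Mul(-1111, I, Pow(493, Rational(1, 2)))), -1)))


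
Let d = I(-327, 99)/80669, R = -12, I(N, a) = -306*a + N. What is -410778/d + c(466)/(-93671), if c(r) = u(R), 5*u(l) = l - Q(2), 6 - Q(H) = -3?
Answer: 5173301093046717/4780499485 ≈ 1.0822e+6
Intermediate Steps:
I(N, a) = N - 306*a
Q(H) = 9 (Q(H) = 6 - 1*(-3) = 6 + 3 = 9)
u(l) = -9/5 + l/5 (u(l) = (l - 1*9)/5 = (l - 9)/5 = (-9 + l)/5 = -9/5 + l/5)
c(r) = -21/5 (c(r) = -9/5 + (1/5)*(-12) = -9/5 - 12/5 = -21/5)
d = -30621/80669 (d = (-327 - 306*99)/80669 = (-327 - 30294)*(1/80669) = -30621*1/80669 = -30621/80669 ≈ -0.37959)
-410778/d + c(466)/(-93671) = -410778/(-30621/80669) - 21/5/(-93671) = -410778*(-80669/30621) - 21/5*(-1/93671) = 11045683494/10207 + 21/468355 = 5173301093046717/4780499485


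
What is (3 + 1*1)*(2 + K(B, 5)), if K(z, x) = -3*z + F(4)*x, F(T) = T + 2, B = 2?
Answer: 104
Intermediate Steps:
F(T) = 2 + T
K(z, x) = -3*z + 6*x (K(z, x) = -3*z + (2 + 4)*x = -3*z + 6*x)
(3 + 1*1)*(2 + K(B, 5)) = (3 + 1*1)*(2 + (-3*2 + 6*5)) = (3 + 1)*(2 + (-6 + 30)) = 4*(2 + 24) = 4*26 = 104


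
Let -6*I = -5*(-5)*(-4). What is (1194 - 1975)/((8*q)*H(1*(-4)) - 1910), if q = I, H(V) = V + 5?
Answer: 2343/5330 ≈ 0.43959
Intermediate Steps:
H(V) = 5 + V
I = 50/3 (I = -(-5*(-5))*(-4)/6 = -25*(-4)/6 = -1/6*(-100) = 50/3 ≈ 16.667)
q = 50/3 ≈ 16.667
(1194 - 1975)/((8*q)*H(1*(-4)) - 1910) = (1194 - 1975)/((8*(50/3))*(5 + 1*(-4)) - 1910) = -781/(400*(5 - 4)/3 - 1910) = -781/((400/3)*1 - 1910) = -781/(400/3 - 1910) = -781/(-5330/3) = -781*(-3/5330) = 2343/5330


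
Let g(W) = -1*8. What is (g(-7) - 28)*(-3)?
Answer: 108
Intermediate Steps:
g(W) = -8
(g(-7) - 28)*(-3) = (-8 - 28)*(-3) = -36*(-3) = 108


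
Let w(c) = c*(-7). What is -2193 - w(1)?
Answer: -2186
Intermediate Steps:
w(c) = -7*c
-2193 - w(1) = -2193 - (-7) = -2193 - 1*(-7) = -2193 + 7 = -2186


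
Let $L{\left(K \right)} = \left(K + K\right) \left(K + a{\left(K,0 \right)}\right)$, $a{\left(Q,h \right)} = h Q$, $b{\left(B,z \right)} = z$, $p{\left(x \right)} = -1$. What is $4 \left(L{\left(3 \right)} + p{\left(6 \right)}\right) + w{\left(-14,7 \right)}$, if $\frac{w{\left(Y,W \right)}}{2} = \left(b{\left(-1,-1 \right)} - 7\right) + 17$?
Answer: $86$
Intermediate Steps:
$a{\left(Q,h \right)} = Q h$
$w{\left(Y,W \right)} = 18$ ($w{\left(Y,W \right)} = 2 \left(\left(-1 - 7\right) + 17\right) = 2 \left(-8 + 17\right) = 2 \cdot 9 = 18$)
$L{\left(K \right)} = 2 K^{2}$ ($L{\left(K \right)} = \left(K + K\right) \left(K + K 0\right) = 2 K \left(K + 0\right) = 2 K K = 2 K^{2}$)
$4 \left(L{\left(3 \right)} + p{\left(6 \right)}\right) + w{\left(-14,7 \right)} = 4 \left(2 \cdot 3^{2} - 1\right) + 18 = 4 \left(2 \cdot 9 - 1\right) + 18 = 4 \left(18 - 1\right) + 18 = 4 \cdot 17 + 18 = 68 + 18 = 86$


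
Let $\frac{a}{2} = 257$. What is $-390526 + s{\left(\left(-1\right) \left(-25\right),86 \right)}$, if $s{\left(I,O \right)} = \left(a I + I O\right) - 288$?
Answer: $-375814$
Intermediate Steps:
$a = 514$ ($a = 2 \cdot 257 = 514$)
$s{\left(I,O \right)} = -288 + 514 I + I O$ ($s{\left(I,O \right)} = \left(514 I + I O\right) - 288 = -288 + 514 I + I O$)
$-390526 + s{\left(\left(-1\right) \left(-25\right),86 \right)} = -390526 + \left(-288 + 514 \left(\left(-1\right) \left(-25\right)\right) + \left(-1\right) \left(-25\right) 86\right) = -390526 + \left(-288 + 514 \cdot 25 + 25 \cdot 86\right) = -390526 + \left(-288 + 12850 + 2150\right) = -390526 + 14712 = -375814$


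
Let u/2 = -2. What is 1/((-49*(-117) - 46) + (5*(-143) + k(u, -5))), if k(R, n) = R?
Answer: 1/4968 ≈ 0.00020129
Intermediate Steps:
u = -4 (u = 2*(-2) = -4)
1/((-49*(-117) - 46) + (5*(-143) + k(u, -5))) = 1/((-49*(-117) - 46) + (5*(-143) - 4)) = 1/((5733 - 46) + (-715 - 4)) = 1/(5687 - 719) = 1/4968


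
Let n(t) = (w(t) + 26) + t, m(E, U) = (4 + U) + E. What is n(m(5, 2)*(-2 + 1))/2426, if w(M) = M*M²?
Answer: -658/1213 ≈ -0.54246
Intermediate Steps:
m(E, U) = 4 + E + U
w(M) = M³
n(t) = 26 + t + t³ (n(t) = (t³ + 26) + t = (26 + t³) + t = 26 + t + t³)
n(m(5, 2)*(-2 + 1))/2426 = (26 + (4 + 5 + 2)*(-2 + 1) + ((4 + 5 + 2)*(-2 + 1))³)/2426 = (26 + 11*(-1) + (11*(-1))³)*(1/2426) = (26 - 11 + (-11)³)*(1/2426) = (26 - 11 - 1331)*(1/2426) = -1316*1/2426 = -658/1213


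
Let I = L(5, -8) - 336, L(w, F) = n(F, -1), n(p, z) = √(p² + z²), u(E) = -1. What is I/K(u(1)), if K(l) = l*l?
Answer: -336 + √65 ≈ -327.94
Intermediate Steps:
K(l) = l²
L(w, F) = √(1 + F²) (L(w, F) = √(F² + (-1)²) = √(F² + 1) = √(1 + F²))
I = -336 + √65 (I = √(1 + (-8)²) - 336 = √(1 + 64) - 336 = √65 - 336 = -336 + √65 ≈ -327.94)
I/K(u(1)) = (-336 + √65)/((-1)²) = (-336 + √65)/1 = (-336 + √65)*1 = -336 + √65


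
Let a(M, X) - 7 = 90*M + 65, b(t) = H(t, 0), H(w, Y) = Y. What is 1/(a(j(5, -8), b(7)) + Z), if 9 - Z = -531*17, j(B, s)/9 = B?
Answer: 1/13158 ≈ 7.5999e-5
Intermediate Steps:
j(B, s) = 9*B
b(t) = 0
a(M, X) = 72 + 90*M (a(M, X) = 7 + (90*M + 65) = 7 + (65 + 90*M) = 72 + 90*M)
Z = 9036 (Z = 9 - (-531)*17 = 9 - 1*(-9027) = 9 + 9027 = 9036)
1/(a(j(5, -8), b(7)) + Z) = 1/((72 + 90*(9*5)) + 9036) = 1/((72 + 90*45) + 9036) = 1/((72 + 4050) + 9036) = 1/(4122 + 9036) = 1/13158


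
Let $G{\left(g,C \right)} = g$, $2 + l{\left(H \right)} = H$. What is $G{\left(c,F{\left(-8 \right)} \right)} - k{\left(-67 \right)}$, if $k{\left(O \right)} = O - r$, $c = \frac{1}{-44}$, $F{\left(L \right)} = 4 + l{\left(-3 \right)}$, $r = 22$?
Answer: $\frac{3915}{44} \approx 88.977$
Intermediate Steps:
$l{\left(H \right)} = -2 + H$
$F{\left(L \right)} = -1$ ($F{\left(L \right)} = 4 - 5 = -1$)
$c = - \frac{1}{44} \approx -0.022727$
$k{\left(O \right)} = -22 + O$ ($k{\left(O \right)} = O - 22 = -22 + O$)
$G{\left(c,F{\left(-8 \right)} \right)} - k{\left(-67 \right)} = - \frac{1}{44} - \left(-22 - 67\right) = - \frac{1}{44} - -89 = - \frac{1}{44} + 89 = \frac{3915}{44}$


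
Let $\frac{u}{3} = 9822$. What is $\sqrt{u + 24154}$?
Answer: $2 \sqrt{13405} \approx 231.56$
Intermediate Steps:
$u = 29466$ ($u = 3 \cdot 9822 = 29466$)
$\sqrt{u + 24154} = \sqrt{29466 + 24154} = \sqrt{53620} = 2 \sqrt{13405}$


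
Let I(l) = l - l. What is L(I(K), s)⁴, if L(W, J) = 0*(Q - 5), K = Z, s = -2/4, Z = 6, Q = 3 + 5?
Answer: 0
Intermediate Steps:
Q = 8
s = -½ (s = -2*¼ = -½ ≈ -0.50000)
K = 6
I(l) = 0
L(W, J) = 0 (L(W, J) = 0*(8 - 5) = 0*3 = 0)
L(I(K), s)⁴ = 0⁴ = 0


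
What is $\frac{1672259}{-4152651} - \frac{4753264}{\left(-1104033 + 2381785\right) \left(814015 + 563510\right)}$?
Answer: $- \frac{122642578128706961}{304551154688058075} \approx -0.4027$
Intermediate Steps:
$\frac{1672259}{-4152651} - \frac{4753264}{\left(-1104033 + 2381785\right) \left(814015 + 563510\right)} = 1672259 \left(- \frac{1}{4152651}\right) - \frac{4753264}{1277752 \cdot 1377525} = - \frac{1672259}{4152651} - \frac{4753264}{1760135323800} = - \frac{1672259}{4152651} - \frac{594158}{220016915475} = - \frac{122642578128706961}{304551154688058075}$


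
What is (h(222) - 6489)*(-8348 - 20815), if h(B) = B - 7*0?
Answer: 182764521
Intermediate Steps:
h(B) = B (h(B) = B + 0 = B)
(h(222) - 6489)*(-8348 - 20815) = (222 - 6489)*(-8348 - 20815) = -6267*(-29163) = 182764521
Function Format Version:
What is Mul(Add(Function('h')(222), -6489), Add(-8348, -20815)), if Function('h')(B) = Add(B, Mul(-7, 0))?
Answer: 182764521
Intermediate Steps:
Function('h')(B) = B (Function('h')(B) = Add(B, 0) = B)
Mul(Add(Function('h')(222), -6489), Add(-8348, -20815)) = Mul(Add(222, -6489), Add(-8348, -20815)) = Mul(-6267, -29163) = 182764521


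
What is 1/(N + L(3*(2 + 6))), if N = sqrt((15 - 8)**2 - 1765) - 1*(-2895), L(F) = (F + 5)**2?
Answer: 934/3489853 - I*sqrt(429)/6979706 ≈ 0.00026763 - 2.9675e-6*I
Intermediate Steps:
L(F) = (5 + F)**2
N = 2895 + 2*I*sqrt(429) (N = sqrt(7**2 - 1765) + 2895 = sqrt(49 - 1765) + 2895 = sqrt(-1716) + 2895 = 2*I*sqrt(429) + 2895 = 2895 + 2*I*sqrt(429) ≈ 2895.0 + 41.425*I)
1/(N + L(3*(2 + 6))) = 1/((2895 + 2*I*sqrt(429)) + (5 + 3*(2 + 6))**2) = 1/((2895 + 2*I*sqrt(429)) + (5 + 3*8)**2) = 1/((2895 + 2*I*sqrt(429)) + (5 + 24)**2) = 1/((2895 + 2*I*sqrt(429)) + 29**2) = 1/((2895 + 2*I*sqrt(429)) + 841) = 1/(3736 + 2*I*sqrt(429))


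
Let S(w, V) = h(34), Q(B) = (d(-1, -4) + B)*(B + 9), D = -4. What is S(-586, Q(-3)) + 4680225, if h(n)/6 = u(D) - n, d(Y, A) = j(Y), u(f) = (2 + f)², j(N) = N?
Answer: 4680045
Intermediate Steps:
d(Y, A) = Y
h(n) = 24 - 6*n (h(n) = 6*((2 - 4)² - n) = 6*((-2)² - n) = 6*(4 - n) = 24 - 6*n)
Q(B) = (-1 + B)*(9 + B) (Q(B) = (-1 + B)*(B + 9) = (-1 + B)*(9 + B))
S(w, V) = -180 (S(w, V) = 24 - 6*34 = 24 - 204 = -180)
S(-586, Q(-3)) + 4680225 = -180 + 4680225 = 4680045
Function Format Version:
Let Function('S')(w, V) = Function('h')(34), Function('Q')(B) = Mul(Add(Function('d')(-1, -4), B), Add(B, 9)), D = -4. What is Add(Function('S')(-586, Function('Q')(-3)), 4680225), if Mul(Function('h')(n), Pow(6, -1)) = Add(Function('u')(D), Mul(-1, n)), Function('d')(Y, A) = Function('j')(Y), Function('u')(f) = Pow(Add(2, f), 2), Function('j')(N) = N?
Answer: 4680045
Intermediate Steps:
Function('d')(Y, A) = Y
Function('h')(n) = Add(24, Mul(-6, n)) (Function('h')(n) = Mul(6, Add(Pow(Add(2, -4), 2), Mul(-1, n))) = Mul(6, Add(Pow(-2, 2), Mul(-1, n))) = Mul(6, Add(4, Mul(-1, n))) = Add(24, Mul(-6, n)))
Function('Q')(B) = Mul(Add(-1, B), Add(9, B)) (Function('Q')(B) = Mul(Add(-1, B), Add(B, 9)) = Mul(Add(-1, B), Add(9, B)))
Function('S')(w, V) = -180 (Function('S')(w, V) = Add(24, Mul(-6, 34)) = Add(24, -204) = -180)
Add(Function('S')(-586, Function('Q')(-3)), 4680225) = Add(-180, 4680225) = 4680045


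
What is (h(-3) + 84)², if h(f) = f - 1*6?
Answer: 5625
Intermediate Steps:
h(f) = -6 + f (h(f) = f - 6 = -6 + f)
(h(-3) + 84)² = ((-6 - 3) + 84)² = (-9 + 84)² = 75² = 5625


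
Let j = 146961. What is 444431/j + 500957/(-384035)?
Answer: 97055917408/56438167635 ≈ 1.7197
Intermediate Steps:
444431/j + 500957/(-384035) = 444431/146961 + 500957/(-384035) = 444431*(1/146961) + 500957*(-1/384035) = 444431/146961 - 500957/384035 = 97055917408/56438167635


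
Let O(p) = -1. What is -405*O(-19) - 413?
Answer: -8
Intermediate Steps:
-405*O(-19) - 413 = -405*(-1) - 413 = 405 - 413 = -8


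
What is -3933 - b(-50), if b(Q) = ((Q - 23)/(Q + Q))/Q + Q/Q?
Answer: -19669927/5000 ≈ -3934.0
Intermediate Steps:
b(Q) = 1 + (-23 + Q)/(2*Q²) (b(Q) = ((-23 + Q)/((2*Q)))/Q + 1 = ((-23 + Q)*(1/(2*Q)))/Q + 1 = ((-23 + Q)/(2*Q))/Q + 1 = (-23 + Q)/(2*Q²) + 1 = 1 + (-23 + Q)/(2*Q²))
-3933 - b(-50) = -3933 - (-23 - 50 + 2*(-50)²)/(2*(-50)²) = -3933 - (-23 - 50 + 2*2500)/(2*2500) = -3933 - (-23 - 50 + 5000)/(2*2500) = -3933 - 4927/(2*2500) = -3933 - 1*4927/5000 = -3933 - 4927/5000 = -19669927/5000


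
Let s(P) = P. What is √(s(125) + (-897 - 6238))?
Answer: I*√7010 ≈ 83.726*I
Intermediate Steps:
√(s(125) + (-897 - 6238)) = √(125 + (-897 - 6238)) = √(125 - 7135) = √(-7010) = I*√7010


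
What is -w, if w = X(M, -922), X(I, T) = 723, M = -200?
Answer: -723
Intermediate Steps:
w = 723
-w = -1*723 = -723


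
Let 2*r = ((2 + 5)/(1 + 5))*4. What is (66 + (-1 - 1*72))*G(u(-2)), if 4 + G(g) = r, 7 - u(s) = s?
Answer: 35/3 ≈ 11.667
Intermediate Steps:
u(s) = 7 - s
r = 7/3 (r = (((2 + 5)/(1 + 5))*4)/2 = ((7/6)*4)/2 = (½)*(14/3) = 7/3 ≈ 2.3333)
G(g) = -5/3 (G(g) = -4 + 7/3 = -5/3)
(66 + (-1 - 1*72))*G(u(-2)) = (66 + (-1 - 1*72))*(-5/3) = (66 + (-1 - 72))*(-5/3) = (66 - 73)*(-5/3) = -7*(-5/3) = 35/3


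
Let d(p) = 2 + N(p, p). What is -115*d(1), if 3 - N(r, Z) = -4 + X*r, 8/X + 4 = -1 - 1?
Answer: -3565/3 ≈ -1188.3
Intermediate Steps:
X = -4/3 (X = 8/(-4 + (-1 - 1)) = 8/(-4 - 2) = 8/(-6) = 8*(-⅙) = -4/3 ≈ -1.3333)
N(r, Z) = 7 + 4*r/3 (N(r, Z) = 3 - (-4 - 4*r/3) = 3 + (4 + 4*r/3) = 7 + 4*r/3)
d(p) = 9 + 4*p/3 (d(p) = 2 + (7 + 4*p/3) = 9 + 4*p/3)
-115*d(1) = -115*(9 + (4/3)*1) = -115*(9 + 4/3) = -115*31/3 = -3565/3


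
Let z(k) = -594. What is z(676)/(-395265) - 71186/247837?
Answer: -9330039704/32653763935 ≈ -0.28573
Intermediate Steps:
z(676)/(-395265) - 71186/247837 = -594/(-395265) - 71186/247837 = -594*(-1/395265) - 71186*1/247837 = 198/131755 - 71186/247837 = -9330039704/32653763935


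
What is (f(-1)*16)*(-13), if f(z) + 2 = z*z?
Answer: 208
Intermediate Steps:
f(z) = -2 + z**2 (f(z) = -2 + z*z = -2 + z**2)
(f(-1)*16)*(-13) = ((-2 + (-1)**2)*16)*(-13) = ((-2 + 1)*16)*(-13) = -1*16*(-13) = -16*(-13) = 208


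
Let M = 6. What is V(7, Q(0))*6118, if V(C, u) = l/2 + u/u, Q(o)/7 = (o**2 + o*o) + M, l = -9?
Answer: -21413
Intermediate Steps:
Q(o) = 42 + 14*o**2 (Q(o) = 7*((o**2 + o*o) + 6) = 7*((o**2 + o**2) + 6) = 7*(2*o**2 + 6) = 7*(6 + 2*o**2) = 42 + 14*o**2)
V(C, u) = -7/2 (V(C, u) = -9/2 + u/u = -9*1/2 + 1 = -9/2 + 1 = -7/2)
V(7, Q(0))*6118 = -7/2*6118 = -21413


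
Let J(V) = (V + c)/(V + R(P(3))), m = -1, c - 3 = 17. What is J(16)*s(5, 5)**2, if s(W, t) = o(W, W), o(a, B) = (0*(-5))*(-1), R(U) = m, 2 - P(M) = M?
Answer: 0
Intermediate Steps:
c = 20 (c = 3 + 17 = 20)
P(M) = 2 - M
R(U) = -1
o(a, B) = 0 (o(a, B) = 0*(-1) = 0)
s(W, t) = 0
J(V) = (20 + V)/(-1 + V) (J(V) = (V + 20)/(V - 1) = (20 + V)/(-1 + V))
J(16)*s(5, 5)**2 = ((20 + 16)/(-1 + 16))*0**2 = (36/15)*0 = ((1/15)*36)*0 = (12/5)*0 = 0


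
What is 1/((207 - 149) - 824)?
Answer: -1/766 ≈ -0.0013055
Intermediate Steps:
1/((207 - 149) - 824) = 1/(58 - 824) = 1/(-766) = -1/766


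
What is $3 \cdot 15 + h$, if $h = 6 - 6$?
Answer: $45$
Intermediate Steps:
$h = 0$
$3 \cdot 15 + h = 3 \cdot 15 + 0 = 45 + 0 = 45$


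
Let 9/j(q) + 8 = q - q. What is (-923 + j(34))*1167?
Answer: -8627631/8 ≈ -1.0785e+6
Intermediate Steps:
j(q) = -9/8 (j(q) = 9/(-8 + (q - q)) = 9/(-8 + 0) = 9/(-8) = 9*(-⅛) = -9/8)
(-923 + j(34))*1167 = (-923 - 9/8)*1167 = -7393/8*1167 = -8627631/8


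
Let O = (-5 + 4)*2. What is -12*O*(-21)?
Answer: -504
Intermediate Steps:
O = -2 (O = -1*2 = -2)
-12*O*(-21) = -12*(-2)*(-21) = 24*(-21) = -504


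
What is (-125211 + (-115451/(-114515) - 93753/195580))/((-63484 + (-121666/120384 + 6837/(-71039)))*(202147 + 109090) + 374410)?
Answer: 54505509227786532542616/8601111899101900210154064985 ≈ 6.3370e-6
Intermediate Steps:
(-125211 + (-115451/(-114515) - 93753/195580))/((-63484 + (-121666/120384 + 6837/(-71039)))*(202147 + 109090) + 374410) = (-125211 + (-115451*(-1/114515) - 93753*1/195580))/((-63484 + (-121666*1/120384 + 6837*(-1/71039)))*311237 + 374410) = (-125211 + (115451/114515 - 8523/17780))/((-63484 + (-60833/60192 - 6837/71039))*311237 + 374410) = (-125211 + 215341487/407215340)/((-63484 - 4733048191/4275979488)*311237 + 374410) = -50987624595253/(407215340*(-271461014864383/4275979488*311237 + 374410)) = -50987624595253/(407215340*(-84488711883345971771/4275979488 + 374410)) = -50987624595253/(407215340*(-84487110913865869691/4275979488)) = -50987624595253/407215340*(-4275979488/84487110913865869691) = 54505509227786532542616/8601111899101900210154064985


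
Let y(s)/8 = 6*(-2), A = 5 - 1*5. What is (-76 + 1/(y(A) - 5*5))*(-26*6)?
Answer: 1434732/121 ≈ 11857.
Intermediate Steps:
A = 0 (A = 5 - 5 = 0)
y(s) = -96 (y(s) = 8*(6*(-2)) = 8*(-12) = -96)
(-76 + 1/(y(A) - 5*5))*(-26*6) = (-76 + 1/(-96 - 5*5))*(-26*6) = (-76 + 1/(-96 - 25))*(-156) = (-76 + 1/(-121))*(-156) = (-76 - 1/121)*(-156) = -9197/121*(-156) = 1434732/121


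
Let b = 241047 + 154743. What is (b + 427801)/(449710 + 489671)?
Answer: 823591/939381 ≈ 0.87674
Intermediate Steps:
b = 395790
(b + 427801)/(449710 + 489671) = (395790 + 427801)/(449710 + 489671) = 823591/939381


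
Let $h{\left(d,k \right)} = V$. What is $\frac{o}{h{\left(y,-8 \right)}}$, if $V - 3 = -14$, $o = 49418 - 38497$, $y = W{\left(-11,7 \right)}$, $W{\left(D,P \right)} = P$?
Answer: $- \frac{10921}{11} \approx -992.82$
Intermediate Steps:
$y = 7$
$o = 10921$ ($o = 49418 - 38497 = 10921$)
$V = -11$ ($V = 3 - 14 = -11$)
$h{\left(d,k \right)} = -11$
$\frac{o}{h{\left(y,-8 \right)}} = \frac{10921}{-11} = 10921 \left(- \frac{1}{11}\right) = - \frac{10921}{11}$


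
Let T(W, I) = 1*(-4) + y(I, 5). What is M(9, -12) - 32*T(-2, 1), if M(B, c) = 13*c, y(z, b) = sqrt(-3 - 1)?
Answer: -28 - 64*I ≈ -28.0 - 64.0*I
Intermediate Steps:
y(z, b) = 2*I (y(z, b) = sqrt(-4) = 2*I)
T(W, I) = -4 + 2*I (T(W, I) = 1*(-4) + 2*I = -4 + 2*I)
M(9, -12) - 32*T(-2, 1) = 13*(-12) - 32*(-4 + 2*I) = -156 + (128 - 64*I) = -28 - 64*I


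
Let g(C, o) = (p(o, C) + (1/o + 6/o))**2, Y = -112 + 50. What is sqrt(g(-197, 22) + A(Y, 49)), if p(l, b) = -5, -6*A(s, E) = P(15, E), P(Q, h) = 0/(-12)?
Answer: 103/22 ≈ 4.6818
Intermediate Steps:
Y = -62
P(Q, h) = 0 (P(Q, h) = 0*(-1/12) = 0)
A(s, E) = 0 (A(s, E) = -1/6*0 = 0)
g(C, o) = (-5 + 7/o)**2 (g(C, o) = (-5 + (1/o + 6/o))**2 = (-5 + 7/o)**2)
sqrt(g(-197, 22) + A(Y, 49)) = sqrt((7 - 5*22)**2/22**2 + 0) = sqrt((7 - 110)**2/484 + 0) = sqrt((1/484)*(-103)**2 + 0) = sqrt((1/484)*10609 + 0) = sqrt(10609/484 + 0) = sqrt(10609/484) = 103/22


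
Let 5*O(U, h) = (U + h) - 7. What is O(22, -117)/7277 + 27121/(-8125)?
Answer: -197525267/59125625 ≈ -3.3408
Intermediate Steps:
O(U, h) = -7/5 + U/5 + h/5 (O(U, h) = ((U + h) - 7)/5 = (-7 + U + h)/5 = -7/5 + U/5 + h/5)
O(22, -117)/7277 + 27121/(-8125) = (-7/5 + (1/5)*22 + (1/5)*(-117))/7277 + 27121/(-8125) = (-7/5 + 22/5 - 117/5)*(1/7277) + 27121*(-1/8125) = -102/5*1/7277 - 27121/8125 = -102/36385 - 27121/8125 = -197525267/59125625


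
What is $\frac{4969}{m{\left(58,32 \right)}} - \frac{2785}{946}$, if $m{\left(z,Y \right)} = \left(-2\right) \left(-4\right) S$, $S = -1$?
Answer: $- \frac{2361477}{3784} \approx -624.07$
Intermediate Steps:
$m{\left(z,Y \right)} = -8$ ($m{\left(z,Y \right)} = \left(-2\right) \left(-4\right) \left(-1\right) = 8 \left(-1\right) = -8$)
$\frac{4969}{m{\left(58,32 \right)}} - \frac{2785}{946} = \frac{4969}{-8} - \frac{2785}{946} = 4969 \left(- \frac{1}{8}\right) - \frac{2785}{946} = - \frac{4969}{8} - \frac{2785}{946} = - \frac{2361477}{3784}$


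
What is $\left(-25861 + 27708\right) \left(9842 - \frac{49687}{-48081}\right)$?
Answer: $\frac{79465141453}{4371} \approx 1.818 \cdot 10^{7}$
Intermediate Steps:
$\left(-25861 + 27708\right) \left(9842 - \frac{49687}{-48081}\right) = 1847 \left(9842 - - \frac{4517}{4371}\right) = 1847 \left(9842 + \frac{4517}{4371}\right) = 1847 \cdot \frac{43023899}{4371} = \frac{79465141453}{4371}$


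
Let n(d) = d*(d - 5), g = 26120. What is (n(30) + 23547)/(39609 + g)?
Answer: 24297/65729 ≈ 0.36965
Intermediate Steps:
n(d) = d*(-5 + d)
(n(30) + 23547)/(39609 + g) = (30*(-5 + 30) + 23547)/(39609 + 26120) = (30*25 + 23547)/65729 = (750 + 23547)*(1/65729) = 24297*(1/65729) = 24297/65729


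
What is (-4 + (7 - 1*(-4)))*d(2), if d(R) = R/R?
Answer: 7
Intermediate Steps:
d(R) = 1
(-4 + (7 - 1*(-4)))*d(2) = (-4 + (7 - 1*(-4)))*1 = (-4 + (7 + 4))*1 = (-4 + 11)*1 = 7*1 = 7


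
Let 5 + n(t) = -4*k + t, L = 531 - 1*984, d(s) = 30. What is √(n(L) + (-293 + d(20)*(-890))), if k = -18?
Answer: I*√27379 ≈ 165.47*I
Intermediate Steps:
L = -453 (L = 531 - 984 = -453)
n(t) = 67 + t (n(t) = -5 + (-4*(-18) + t) = -5 + (72 + t) = 67 + t)
√(n(L) + (-293 + d(20)*(-890))) = √((67 - 453) + (-293 + 30*(-890))) = √(-386 + (-293 - 26700)) = √(-386 - 26993) = √(-27379) = I*√27379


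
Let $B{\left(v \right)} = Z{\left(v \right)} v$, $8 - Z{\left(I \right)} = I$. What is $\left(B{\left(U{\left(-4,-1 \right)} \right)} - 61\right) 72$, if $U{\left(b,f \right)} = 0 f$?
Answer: $-4392$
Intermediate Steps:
$Z{\left(I \right)} = 8 - I$
$U{\left(b,f \right)} = 0$
$B{\left(v \right)} = v \left(8 - v\right)$ ($B{\left(v \right)} = \left(8 - v\right) v = v \left(8 - v\right)$)
$\left(B{\left(U{\left(-4,-1 \right)} \right)} - 61\right) 72 = \left(0 \left(8 - 0\right) - 61\right) 72 = \left(0 \left(8 + 0\right) - 61\right) 72 = \left(0 \cdot 8 - 61\right) 72 = \left(0 - 61\right) 72 = \left(-61\right) 72 = -4392$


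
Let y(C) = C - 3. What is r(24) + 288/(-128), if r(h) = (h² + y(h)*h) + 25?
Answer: 4411/4 ≈ 1102.8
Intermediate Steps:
y(C) = -3 + C
r(h) = 25 + h² + h*(-3 + h) (r(h) = (h² + (-3 + h)*h) + 25 = (h² + h*(-3 + h)) + 25 = 25 + h² + h*(-3 + h))
r(24) + 288/(-128) = (25 + 24² + 24*(-3 + 24)) + 288/(-128) = (25 + 576 + 24*21) - 1/128*288 = (25 + 576 + 504) - 9/4 = 1105 - 9/4 = 4411/4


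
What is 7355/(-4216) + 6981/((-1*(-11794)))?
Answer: -28656487/24861752 ≈ -1.1526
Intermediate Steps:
7355/(-4216) + 6981/((-1*(-11794))) = 7355*(-1/4216) + 6981/11794 = -7355/4216 + 6981*(1/11794) = -7355/4216 + 6981/11794 = -28656487/24861752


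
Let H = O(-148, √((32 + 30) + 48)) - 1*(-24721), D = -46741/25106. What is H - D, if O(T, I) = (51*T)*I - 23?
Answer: 620114729/25106 - 7548*√110 ≈ -54464.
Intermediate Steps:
O(T, I) = -23 + 51*I*T (O(T, I) = 51*I*T - 23 = -23 + 51*I*T)
D = -46741/25106 (D = -46741*1/25106 = -46741/25106 ≈ -1.8617)
H = 24698 - 7548*√110 (H = (-23 + 51*√((32 + 30) + 48)*(-148)) - 1*(-24721) = (-23 + 51*√(62 + 48)*(-148)) + 24721 = (-23 + 51*√110*(-148)) + 24721 = (-23 - 7548*√110) + 24721 = 24698 - 7548*√110 ≈ -54466.)
H - D = (24698 - 7548*√110) - 1*(-46741/25106) = (24698 - 7548*√110) + 46741/25106 = 620114729/25106 - 7548*√110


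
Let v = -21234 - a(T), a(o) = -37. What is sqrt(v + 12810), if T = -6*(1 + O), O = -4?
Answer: I*sqrt(8387) ≈ 91.581*I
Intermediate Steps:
T = 18 (T = -6*(1 - 4) = -6*(-3) = 18)
v = -21197 (v = -21234 - 1*(-37) = -21234 + 37 = -21197)
sqrt(v + 12810) = sqrt(-21197 + 12810) = sqrt(-8387) = I*sqrt(8387)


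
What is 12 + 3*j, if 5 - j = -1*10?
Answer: 57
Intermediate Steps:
j = 15 (j = 5 - (-1)*10 = 5 - 1*(-10) = 5 + 10 = 15)
12 + 3*j = 12 + 3*15 = 12 + 45 = 57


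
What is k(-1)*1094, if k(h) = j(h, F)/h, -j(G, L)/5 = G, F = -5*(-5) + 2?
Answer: -5470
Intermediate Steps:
F = 27 (F = 25 + 2 = 27)
j(G, L) = -5*G
k(h) = -5 (k(h) = (-5*h)/h = -5)
k(-1)*1094 = -5*1094 = -5470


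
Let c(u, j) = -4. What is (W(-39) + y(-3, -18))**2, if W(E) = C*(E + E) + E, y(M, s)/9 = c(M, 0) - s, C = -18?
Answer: 2223081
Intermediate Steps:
y(M, s) = -36 - 9*s (y(M, s) = 9*(-4 - s) = -36 - 9*s)
W(E) = -35*E (W(E) = -18*(E + E) + E = -36*E + E = -35*E)
(W(-39) + y(-3, -18))**2 = (-35*(-39) + (-36 - 9*(-18)))**2 = (1365 + (-36 + 162))**2 = (1365 + 126)**2 = 1491**2 = 2223081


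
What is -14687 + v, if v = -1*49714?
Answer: -64401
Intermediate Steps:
v = -49714
-14687 + v = -14687 - 49714 = -64401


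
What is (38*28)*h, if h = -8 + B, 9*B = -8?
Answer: -85120/9 ≈ -9457.8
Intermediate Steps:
B = -8/9 (B = (⅑)*(-8) = -8/9 ≈ -0.88889)
h = -80/9 (h = -8 - 8/9 = -80/9 ≈ -8.8889)
(38*28)*h = (38*28)*(-80/9) = 1064*(-80/9) = -85120/9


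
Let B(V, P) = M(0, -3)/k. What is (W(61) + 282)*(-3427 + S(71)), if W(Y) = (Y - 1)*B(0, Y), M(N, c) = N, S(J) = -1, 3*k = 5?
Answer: -966696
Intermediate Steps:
k = 5/3 (k = (⅓)*5 = 5/3 ≈ 1.6667)
B(V, P) = 0 (B(V, P) = 0/(5/3) = 0*(⅗) = 0)
W(Y) = 0 (W(Y) = (Y - 1)*0 = (-1 + Y)*0 = 0)
(W(61) + 282)*(-3427 + S(71)) = (0 + 282)*(-3427 - 1) = 282*(-3428) = -966696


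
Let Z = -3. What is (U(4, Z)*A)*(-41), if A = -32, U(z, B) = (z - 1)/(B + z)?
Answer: 3936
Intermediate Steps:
U(z, B) = (-1 + z)/(B + z)
(U(4, Z)*A)*(-41) = (((-1 + 4)/(-3 + 4))*(-32))*(-41) = ((3/1)*(-32))*(-41) = ((1*3)*(-32))*(-41) = (3*(-32))*(-41) = -96*(-41) = 3936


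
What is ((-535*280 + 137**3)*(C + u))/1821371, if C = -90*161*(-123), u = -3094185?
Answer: -3176871703995/1821371 ≈ -1.7442e+6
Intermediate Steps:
C = 1782270 (C = -14490*(-123) = 1782270)
((-535*280 + 137**3)*(C + u))/1821371 = ((-535*280 + 137**3)*(1782270 - 3094185))/1821371 = ((-149800 + 2571353)*(-1311915))*(1/1821371) = (2421553*(-1311915))*(1/1821371) = -3176871703995*1/1821371 = -3176871703995/1821371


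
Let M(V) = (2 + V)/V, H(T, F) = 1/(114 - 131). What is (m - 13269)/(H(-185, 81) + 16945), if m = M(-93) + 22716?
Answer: 7468627/13394976 ≈ 0.55757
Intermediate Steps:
H(T, F) = -1/17 (H(T, F) = 1/(-17) = -1/17)
M(V) = (2 + V)/V
m = 2112679/93 (m = (2 - 93)/(-93) + 22716 = -1/93*(-91) + 22716 = 91/93 + 22716 = 2112679/93 ≈ 22717.)
(m - 13269)/(H(-185, 81) + 16945) = (2112679/93 - 13269)/(-1/17 + 16945) = 878662/(93*(288064/17)) = (878662/93)*(17/288064) = 7468627/13394976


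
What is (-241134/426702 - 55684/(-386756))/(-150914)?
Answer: 1447907232/518859808822141 ≈ 2.7906e-6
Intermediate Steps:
(-241134/426702 - 55684/(-386756))/(-150914) = (-241134*1/426702 - 55684*(-1/386756))*(-1/150914) = (-40189/71117 + 13921/96689)*(-1/150914) = -2895814464/6876231613*(-1/150914) = 1447907232/518859808822141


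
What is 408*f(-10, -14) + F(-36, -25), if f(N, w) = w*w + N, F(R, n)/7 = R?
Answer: 75636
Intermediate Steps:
F(R, n) = 7*R
f(N, w) = N + w² (f(N, w) = w² + N = N + w²)
408*f(-10, -14) + F(-36, -25) = 408*(-10 + (-14)²) + 7*(-36) = 408*(-10 + 196) - 252 = 408*186 - 252 = 75888 - 252 = 75636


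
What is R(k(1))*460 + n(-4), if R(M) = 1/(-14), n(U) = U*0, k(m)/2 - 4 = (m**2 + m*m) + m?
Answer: -230/7 ≈ -32.857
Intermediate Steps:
k(m) = 8 + 2*m + 4*m**2 (k(m) = 8 + 2*((m**2 + m*m) + m) = 8 + 2*((m**2 + m**2) + m) = 8 + 2*(2*m**2 + m) = 8 + 2*(m + 2*m**2) = 8 + (2*m + 4*m**2) = 8 + 2*m + 4*m**2)
n(U) = 0
R(M) = -1/14
R(k(1))*460 + n(-4) = -1/14*460 + 0 = -230/7 + 0 = -230/7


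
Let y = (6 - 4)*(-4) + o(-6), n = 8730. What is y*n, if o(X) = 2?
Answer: -52380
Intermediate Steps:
y = -6 (y = (6 - 4)*(-4) + 2 = 2*(-4) + 2 = -8 + 2 = -6)
y*n = -6*8730 = -52380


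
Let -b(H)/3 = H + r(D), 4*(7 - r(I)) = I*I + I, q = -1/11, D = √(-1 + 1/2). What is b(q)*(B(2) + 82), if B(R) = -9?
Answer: -135561/88 + 219*I*√2/8 ≈ -1540.5 + 38.714*I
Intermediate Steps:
D = I*√2/2 (D = √(-1 + ½) = √(-½) = I*√2/2 ≈ 0.70711*I)
q = -1/11 (q = -1*1/11 = -1/11 ≈ -0.090909)
r(I) = 7 - I/4 - I²/4 (r(I) = 7 - (I*I + I)/4 = 7 - (I² + I)/4 = 7 - (I + I²)/4 = 7 + (-I/4 - I²/4) = 7 - I/4 - I²/4)
b(H) = -171/8 - 3*H + 3*I*√2/8 (b(H) = -3*(H + (7 - I*√2/8 - (I*√2/2)²/4)) = -3*(H + (7 - I*√2/8 - ¼*(-½))) = -3*(H + (7 - I*√2/8 + ⅛)) = -3*(H + (57/8 - I*√2/8)) = -3*(57/8 + H - I*√2/8) = -171/8 - 3*H + 3*I*√2/8)
b(q)*(B(2) + 82) = (-171/8 - 3*(-1/11) + 3*I*√2/8)*(-9 + 82) = (-171/8 + 3/11 + 3*I*√2/8)*73 = (-1857/88 + 3*I*√2/8)*73 = -135561/88 + 219*I*√2/8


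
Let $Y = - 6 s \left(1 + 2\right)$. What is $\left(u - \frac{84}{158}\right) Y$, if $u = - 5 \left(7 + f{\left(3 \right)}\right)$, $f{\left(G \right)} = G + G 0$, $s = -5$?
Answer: $- \frac{359280}{79} \approx -4547.8$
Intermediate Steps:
$f{\left(G \right)} = G$ ($f{\left(G \right)} = G + 0 = G$)
$u = -50$ ($u = - 5 \left(7 + 3\right) = \left(-5\right) 10 = -50$)
$Y = 90$ ($Y = - 6 \left(- 5 \left(1 + 2\right)\right) = - 6 \left(\left(-5\right) 3\right) = \left(-6\right) \left(-15\right) = 90$)
$\left(u - \frac{84}{158}\right) Y = \left(-50 - \frac{84}{158}\right) 90 = \left(-50 - \frac{42}{79}\right) 90 = \left(- \frac{3992}{79}\right) 90 = - \frac{359280}{79}$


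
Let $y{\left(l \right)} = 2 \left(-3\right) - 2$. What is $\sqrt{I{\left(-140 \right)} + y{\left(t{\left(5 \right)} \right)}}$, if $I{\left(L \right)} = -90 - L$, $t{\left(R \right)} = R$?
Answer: $\sqrt{42} \approx 6.4807$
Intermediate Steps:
$y{\left(l \right)} = -8$ ($y{\left(l \right)} = -6 - 2 = -8$)
$\sqrt{I{\left(-140 \right)} + y{\left(t{\left(5 \right)} \right)}} = \sqrt{\left(-90 - -140\right) - 8} = \sqrt{\left(-90 + 140\right) - 8} = \sqrt{50 - 8} = \sqrt{42}$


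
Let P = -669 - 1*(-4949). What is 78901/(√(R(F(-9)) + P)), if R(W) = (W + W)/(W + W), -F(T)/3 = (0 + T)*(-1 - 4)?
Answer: 78901*√4281/4281 ≈ 1205.9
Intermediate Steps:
F(T) = 15*T (F(T) = -3*(0 + T)*(-1 - 4) = -3*T*(-5) = -(-15)*T = 15*T)
P = 4280 (P = -669 + 4949 = 4280)
R(W) = 1 (R(W) = (2*W)/((2*W)) = (2*W)*(1/(2*W)) = 1)
78901/(√(R(F(-9)) + P)) = 78901/(√(1 + 4280)) = 78901/(√4281) = 78901*(√4281/4281) = 78901*√4281/4281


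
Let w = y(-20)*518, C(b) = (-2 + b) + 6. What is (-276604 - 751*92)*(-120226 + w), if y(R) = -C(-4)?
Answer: 41561647296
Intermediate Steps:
C(b) = 4 + b
y(R) = 0 (y(R) = -(4 - 4) = -1*0 = 0)
w = 0 (w = 0*518 = 0)
(-276604 - 751*92)*(-120226 + w) = (-276604 - 751*92)*(-120226 + 0) = (-276604 - 69092)*(-120226) = -345696*(-120226) = 41561647296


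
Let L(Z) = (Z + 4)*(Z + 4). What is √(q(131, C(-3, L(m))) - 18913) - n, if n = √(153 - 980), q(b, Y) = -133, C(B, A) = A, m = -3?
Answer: I*(√19046 - √827) ≈ 109.25*I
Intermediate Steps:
L(Z) = (4 + Z)² (L(Z) = (4 + Z)*(4 + Z) = (4 + Z)²)
n = I*√827 (n = √(-827) = I*√827 ≈ 28.758*I)
√(q(131, C(-3, L(m))) - 18913) - n = √(-133 - 18913) - I*√827 = √(-19046) - I*√827 = I*√19046 - I*√827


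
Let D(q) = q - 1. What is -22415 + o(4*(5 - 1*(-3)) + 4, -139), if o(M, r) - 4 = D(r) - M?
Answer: -22587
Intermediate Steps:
D(q) = -1 + q
o(M, r) = 3 + r - M (o(M, r) = 4 + ((-1 + r) - M) = 4 + (-1 + r - M) = 3 + r - M)
-22415 + o(4*(5 - 1*(-3)) + 4, -139) = -22415 + (3 - 139 - (4*(5 - 1*(-3)) + 4)) = -22415 + (3 - 139 - (4*(5 + 3) + 4)) = -22415 + (3 - 139 - (4*8 + 4)) = -22415 + (3 - 139 - (32 + 4)) = -22415 + (3 - 139 - 1*36) = -22415 + (3 - 139 - 36) = -22415 - 172 = -22587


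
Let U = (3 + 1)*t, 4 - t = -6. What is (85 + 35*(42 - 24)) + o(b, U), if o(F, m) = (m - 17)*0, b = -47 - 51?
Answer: 715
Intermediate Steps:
t = 10 (t = 4 - 1*(-6) = 4 + 6 = 10)
b = -98
U = 40 (U = (3 + 1)*10 = 4*10 = 40)
o(F, m) = 0 (o(F, m) = (-17 + m)*0 = 0)
(85 + 35*(42 - 24)) + o(b, U) = (85 + 35*(42 - 24)) + 0 = (85 + 35*18) + 0 = (85 + 630) + 0 = 715 + 0 = 715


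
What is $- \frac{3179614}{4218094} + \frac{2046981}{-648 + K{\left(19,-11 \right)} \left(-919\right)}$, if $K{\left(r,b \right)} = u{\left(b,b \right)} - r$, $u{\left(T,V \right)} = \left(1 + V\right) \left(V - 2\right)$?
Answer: $- \frac{1493461318102}{72169479293} \approx -20.694$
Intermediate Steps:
$u{\left(T,V \right)} = \left(1 + V\right) \left(-2 + V\right)$
$K{\left(r,b \right)} = -2 + b^{2} - b - r$ ($K{\left(r,b \right)} = \left(-2 + b^{2} - b\right) - r = -2 + b^{2} - b - r$)
$- \frac{3179614}{4218094} + \frac{2046981}{-648 + K{\left(19,-11 \right)} \left(-919\right)} = - \frac{3179614}{4218094} + \frac{2046981}{-648 + \left(-2 + \left(-11\right)^{2} - -11 - 19\right) \left(-919\right)} = \left(-3179614\right) \frac{1}{4218094} + \frac{2046981}{-648 + \left(-2 + 121 + 11 - 19\right) \left(-919\right)} = - \frac{1589807}{2109047} + \frac{2046981}{-648 + 111 \left(-919\right)} = - \frac{1589807}{2109047} + \frac{2046981}{-648 - 102009} = - \frac{1589807}{2109047} + \frac{2046981}{-102657} = - \frac{1589807}{2109047} + 2046981 \left(- \frac{1}{102657}\right) = - \frac{1589807}{2109047} - \frac{682327}{34219} = - \frac{1493461318102}{72169479293}$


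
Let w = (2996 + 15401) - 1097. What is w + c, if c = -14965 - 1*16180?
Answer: -13845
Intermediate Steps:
c = -31145 (c = -14965 - 16180 = -31145)
w = 17300 (w = 18397 - 1097 = 17300)
w + c = 17300 - 31145 = -13845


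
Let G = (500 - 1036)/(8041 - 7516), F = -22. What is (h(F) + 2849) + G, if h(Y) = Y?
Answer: 1483639/525 ≈ 2826.0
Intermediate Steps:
G = -536/525 ≈ -1.0210
(h(F) + 2849) + G = (-22 + 2849) - 536/525 = 2827 - 536/525 = 1483639/525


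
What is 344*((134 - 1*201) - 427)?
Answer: -169936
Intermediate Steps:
344*((134 - 1*201) - 427) = 344*((134 - 201) - 427) = 344*(-67 - 427) = 344*(-494) = -169936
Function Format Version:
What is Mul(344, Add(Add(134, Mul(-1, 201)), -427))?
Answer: -169936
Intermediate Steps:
Mul(344, Add(Add(134, Mul(-1, 201)), -427)) = Mul(344, Add(Add(134, -201), -427)) = Mul(344, Add(-67, -427)) = Mul(344, -494) = -169936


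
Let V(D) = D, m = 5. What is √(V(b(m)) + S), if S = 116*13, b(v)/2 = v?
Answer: √1518 ≈ 38.962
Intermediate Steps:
b(v) = 2*v
S = 1508
√(V(b(m)) + S) = √(2*5 + 1508) = √(10 + 1508) = √1518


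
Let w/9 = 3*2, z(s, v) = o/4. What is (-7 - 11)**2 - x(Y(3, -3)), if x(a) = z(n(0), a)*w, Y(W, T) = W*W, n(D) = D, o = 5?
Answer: 513/2 ≈ 256.50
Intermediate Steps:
z(s, v) = 5/4
w = 54 (w = 9*(3*2) = 9*6 = 54)
Y(W, T) = W**2
x(a) = 135/2 (x(a) = (5/4)*54 = 135/2)
(-7 - 11)**2 - x(Y(3, -3)) = (-7 - 11)**2 - 1*135/2 = (-18)**2 - 135/2 = 324 - 135/2 = 513/2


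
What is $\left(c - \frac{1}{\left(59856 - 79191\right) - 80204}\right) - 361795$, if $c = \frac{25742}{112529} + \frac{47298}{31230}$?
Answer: $- \frac{21093028269896249317}{58301330601855} \approx -3.6179 \cdot 10^{5}$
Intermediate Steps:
$c = \frac{1021053217}{585713445}$ ($c = 25742 \cdot \frac{1}{112529} + 47298 \cdot \frac{1}{31230} = \frac{25742}{112529} + \frac{7883}{5205} = \frac{1021053217}{585713445} \approx 1.7433$)
$\left(c - \frac{1}{\left(59856 - 79191\right) - 80204}\right) - 361795 = \left(\frac{1021053217}{585713445} - \frac{1}{\left(59856 - 79191\right) - 80204}\right) - 361795 = \left(\frac{1021053217}{585713445} - \frac{1}{-19335 - 80204}\right) - 361795 = \left(\frac{1021053217}{585713445} - \frac{1}{-99539}\right) - 361795 = \left(\frac{1021053217}{585713445} - - \frac{1}{99539}\right) - 361795 = \left(\frac{1021053217}{585713445} + \frac{1}{99539}\right) - 361795 = \frac{101635201880408}{58301330601855} - 361795 = - \frac{21093028269896249317}{58301330601855}$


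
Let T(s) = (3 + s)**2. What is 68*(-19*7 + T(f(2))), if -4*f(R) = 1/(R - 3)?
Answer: -33303/4 ≈ -8325.8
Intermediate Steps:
f(R) = -1/(4*(-3 + R)) (f(R) = -1/(4*(R - 3)) = -1/(4*(-3 + R)))
68*(-19*7 + T(f(2))) = 68*(-19*7 + (3 - 1/(-12 + 4*2))**2) = 68*(-133 + (3 - 1/(-12 + 8))**2) = 68*(-133 + (3 - 1/(-4))**2) = 68*(-133 + (3 - 1*(-1/4))**2) = 68*(-133 + (3 + 1/4)**2) = 68*(-133 + (13/4)**2) = 68*(-133 + 169/16) = 68*(-1959/16) = -33303/4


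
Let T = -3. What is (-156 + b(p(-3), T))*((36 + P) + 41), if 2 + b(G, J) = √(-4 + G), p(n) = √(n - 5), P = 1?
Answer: -12324 + 78*√(-4 + 2*I*√2) ≈ -12272.0 + 164.53*I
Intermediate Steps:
p(n) = √(-5 + n)
b(G, J) = -2 + √(-4 + G)
(-156 + b(p(-3), T))*((36 + P) + 41) = (-156 + (-2 + √(-4 + √(-5 - 3))))*((36 + 1) + 41) = (-156 + (-2 + √(-4 + √(-8))))*(37 + 41) = (-156 + (-2 + √(-4 + 2*I*√2)))*78 = (-158 + √(-4 + 2*I*√2))*78 = -12324 + 78*√(-4 + 2*I*√2)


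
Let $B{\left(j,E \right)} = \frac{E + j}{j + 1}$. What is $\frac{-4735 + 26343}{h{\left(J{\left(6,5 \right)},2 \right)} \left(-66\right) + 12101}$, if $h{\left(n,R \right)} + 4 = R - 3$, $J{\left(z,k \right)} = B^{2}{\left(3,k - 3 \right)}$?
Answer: $\frac{21608}{12431} \approx 1.7382$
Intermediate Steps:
$B{\left(j,E \right)} = \frac{E + j}{1 + j}$
$J{\left(z,k \right)} = \frac{k^{2}}{16}$ ($J{\left(z,k \right)} = \left(\frac{\left(k - 3\right) + 3}{1 + 3}\right)^{2} = \left(\frac{\left(-3 + k\right) + 3}{4}\right)^{2} = \left(\frac{k}{4}\right)^{2} = \frac{k^{2}}{16}$)
$h{\left(n,R \right)} = -7 + R$ ($h{\left(n,R \right)} = -4 + \left(R - 3\right) = -4 + \left(-3 + R\right) = -7 + R$)
$\frac{-4735 + 26343}{h{\left(J{\left(6,5 \right)},2 \right)} \left(-66\right) + 12101} = \frac{-4735 + 26343}{\left(-7 + 2\right) \left(-66\right) + 12101} = \frac{21608}{\left(-5\right) \left(-66\right) + 12101} = \frac{21608}{330 + 12101} = \frac{21608}{12431}$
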